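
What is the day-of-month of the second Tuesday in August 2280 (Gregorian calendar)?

10

August 1, 2280 is a Sunday, so the first Tuesday is the 3rd.
The second Tuesday is 3 + 7 = 10.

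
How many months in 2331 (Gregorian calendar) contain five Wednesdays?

4

A month of length L has five Wednesdays iff its first Wednesday is on day ≤ L−28 (so day 1–3 in a 31-day month, 1–2 in a 30-day month, day 1 in a leap February).
Checking each month of 2331: Jan starts Thu (31d); Feb starts Sun (28d); Mar starts Sun (31d); Apr starts Wed (30d) ✓; May starts Fri (31d); Jun starts Mon (30d); Jul starts Wed (31d) ✓; Aug starts Sat (31d); Sep starts Tue (30d) ✓; Oct starts Thu (31d); Nov starts Sun (30d); Dec starts Tue (31d) ✓.
Five-Wednesday months: April, July, September, December → 4.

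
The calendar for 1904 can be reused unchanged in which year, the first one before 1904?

1892

Two years share a calendar iff Jan 1 falls on the same weekday and both are leap or both are common. 1904: Jan 1 is Friday, leap year.
1903: Jan 1 Thursday, common
1902: Jan 1 Wednesday, common
1901: Jan 1 Tuesday, common
1900: Jan 1 Monday, common
1899: Jan 1 Sunday, common
1898: Jan 1 Saturday, common
1897: Jan 1 Friday, common
1896: Jan 1 Wednesday, leap
1895: Jan 1 Tuesday, common
1894: Jan 1 Monday, common
1893: Jan 1 Sunday, common
1892: Jan 1 Friday, leap
1892 matches on both conditions.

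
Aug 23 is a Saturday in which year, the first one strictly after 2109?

From one year to the next, a fixed date's weekday advances by 1, or by 2 when a Feb 29 lies between the two dates.
2109: August 23 is Friday.
2110: Saturday (+1)
Aug 23 falls on a Saturday in 2110.

2110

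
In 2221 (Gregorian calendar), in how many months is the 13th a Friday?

2

Check the 13th of each month of 2221: Jan 13: Sat, Feb 13: Tue, Mar 13: Tue, Apr 13: Fri, May 13: Sun, Jun 13: Wed, Jul 13: Fri, Aug 13: Mon, Sep 13: Thu, Oct 13: Sat, Nov 13: Tue, Dec 13: Thu.
Friday occurs in April, July — 2 months.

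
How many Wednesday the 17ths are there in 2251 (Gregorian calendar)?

2

Check the 17th of each month of 2251: Jan 17: Fri, Feb 17: Mon, Mar 17: Mon, Apr 17: Thu, May 17: Sat, Jun 17: Tue, Jul 17: Thu, Aug 17: Sun, Sep 17: Wed, Oct 17: Fri, Nov 17: Mon, Dec 17: Wed.
Wednesday occurs in September, December — 2 months.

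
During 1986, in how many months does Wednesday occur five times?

5

A month of length L has five Wednesdays iff its first Wednesday is on day ≤ L−28 (so day 1–3 in a 31-day month, 1–2 in a 30-day month, day 1 in a leap February).
Checking each month of 1986: Jan starts Wed (31d) ✓; Feb starts Sat (28d); Mar starts Sat (31d); Apr starts Tue (30d) ✓; May starts Thu (31d); Jun starts Sun (30d); Jul starts Tue (31d) ✓; Aug starts Fri (31d); Sep starts Mon (30d); Oct starts Wed (31d) ✓; Nov starts Sat (30d); Dec starts Mon (31d) ✓.
Five-Wednesday months: January, April, July, October, December → 5.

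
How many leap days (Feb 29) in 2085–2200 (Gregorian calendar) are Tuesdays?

Leap years in 2085–2200: 27 of them.
Feb 29 weekday advances by 5 (mod 7) from one leap year to the next four years later (or differs when a century non-leap intervenes).
Leap-day weekdays: 2088:Sun 2092:Fri 2096:Wed 2104:Fri 2108:Wed 2112:Mon 2116:Sat 2120:Thu 2124:Tue✓ 2128:Sun 2132:Fri 2136:Wed 2140:Mon 2144:Sat 2148:Thu 2152:Tue✓ 2156:Sun 2160:Fri 2164:Wed 2168:Mon 2172:Sat 2176:Thu 2180:Tue✓ 2184:Sun 2188:Fri 2192:Wed 2196:Mon
Tuesday: 2124, 2152, 2180 → 3.

3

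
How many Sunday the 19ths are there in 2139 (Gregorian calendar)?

2

Check the 19th of each month of 2139: Jan 19: Mon, Feb 19: Thu, Mar 19: Thu, Apr 19: Sun, May 19: Tue, Jun 19: Fri, Jul 19: Sun, Aug 19: Wed, Sep 19: Sat, Oct 19: Mon, Nov 19: Thu, Dec 19: Sat.
Sunday occurs in April, July — 2 months.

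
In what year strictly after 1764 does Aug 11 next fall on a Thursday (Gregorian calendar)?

From one year to the next, a fixed date's weekday advances by 1, or by 2 when a Feb 29 lies between the two dates.
1764: August 11 is Saturday.
1765: Sunday (+1)
1766: Monday (+1)
1767: Tuesday (+1)
1768: Thursday (+2)
Aug 11 falls on a Thursday in 1768.

1768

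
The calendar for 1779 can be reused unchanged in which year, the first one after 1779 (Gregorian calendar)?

1790

Two years share a calendar iff Jan 1 falls on the same weekday and both are leap or both are common. 1779: Jan 1 is Friday, common year.
1780: Jan 1 Saturday, leap
1781: Jan 1 Monday, common
1782: Jan 1 Tuesday, common
1783: Jan 1 Wednesday, common
1784: Jan 1 Thursday, leap
1785: Jan 1 Saturday, common
1786: Jan 1 Sunday, common
1787: Jan 1 Monday, common
1788: Jan 1 Tuesday, leap
1789: Jan 1 Thursday, common
1790: Jan 1 Friday, common
1790 matches on both conditions.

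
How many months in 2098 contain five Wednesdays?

A month of length L has five Wednesdays iff its first Wednesday is on day ≤ L−28 (so day 1–3 in a 31-day month, 1–2 in a 30-day month, day 1 in a leap February).
Checking each month of 2098: Jan starts Wed (31d) ✓; Feb starts Sat (28d); Mar starts Sat (31d); Apr starts Tue (30d) ✓; May starts Thu (31d); Jun starts Sun (30d); Jul starts Tue (31d) ✓; Aug starts Fri (31d); Sep starts Mon (30d); Oct starts Wed (31d) ✓; Nov starts Sat (30d); Dec starts Mon (31d) ✓.
Five-Wednesday months: January, April, July, October, December → 5.

5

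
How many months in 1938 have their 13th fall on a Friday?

Check the 13th of each month of 1938: Jan 13: Thu, Feb 13: Sun, Mar 13: Sun, Apr 13: Wed, May 13: Fri, Jun 13: Mon, Jul 13: Wed, Aug 13: Sat, Sep 13: Tue, Oct 13: Thu, Nov 13: Sun, Dec 13: Tue.
Friday occurs in May — 1 month.

1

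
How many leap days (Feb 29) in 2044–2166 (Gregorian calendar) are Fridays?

5

Leap years in 2044–2166: 30 of them.
Feb 29 weekday advances by 5 (mod 7) from one leap year to the next four years later (or differs when a century non-leap intervenes).
Leap-day weekdays: 2044:Mon 2048:Sat 2052:Thu 2056:Tue 2060:Sun 2064:Fri✓ 2068:Wed 2072:Mon 2076:Sat 2080:Thu 2084:Tue 2088:Sun 2092:Fri✓ …(4 more)… 2116:Sat 2120:Thu 2124:Tue 2128:Sun 2132:Fri✓ 2136:Wed 2140:Mon 2144:Sat 2148:Thu 2152:Tue 2156:Sun 2160:Fri✓ 2164:Wed
Friday: 2064, 2092, 2104, 2132, 2160 → 5.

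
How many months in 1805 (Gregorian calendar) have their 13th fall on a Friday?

2

Check the 13th of each month of 1805: Jan 13: Sun, Feb 13: Wed, Mar 13: Wed, Apr 13: Sat, May 13: Mon, Jun 13: Thu, Jul 13: Sat, Aug 13: Tue, Sep 13: Fri, Oct 13: Sun, Nov 13: Wed, Dec 13: Fri.
Friday occurs in September, December — 2 months.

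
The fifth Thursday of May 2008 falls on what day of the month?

29

May 1, 2008 is a Thursday, so the first Thursday is the 1st.
The fifth Thursday is 1 + 28 = 29.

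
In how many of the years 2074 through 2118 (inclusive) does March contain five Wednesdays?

19

March has 31 days; it has five Wednesdays when Wednesday falls among the first (month-length − 28) days — i.e. when March 1 is one of Wednesday/Tuesday/Monday.
March 1 by year: 2074:Thu 2075:Fri 2076:Sun 2077:Mon✓ 2078:Tue✓ 2079:Wed✓ 2080:Fri 2081:Sat 2082:Sun 2083:Mon✓ 2084:Wed✓ 2085:Thu 2086:Fri 2087:Sat 2088:Mon✓ …(15 more)… 2104:Sat 2105:Sun 2106:Mon✓ 2107:Tue✓ 2108:Thu 2109:Fri 2110:Sat 2111:Sun 2112:Tue✓ 2113:Wed✓ 2114:Thu 2115:Fri 2116:Sun 2117:Mon✓ 2118:Tue✓
Years with five Wednesdays: 2077, 2078, 2079, 2083, 2084, 2088, 2089, 2090, 2094, 2095, 2100, 2101, 2102, 2106, 2107, 2112, 2113, 2117, 2118 → 19.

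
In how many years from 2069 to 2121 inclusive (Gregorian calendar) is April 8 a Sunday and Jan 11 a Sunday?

0

Check each year's weekday for April 8 and Jan 11:
  2069: Mon/Fri  2070: Tue/Sat  2071: Wed/Sun  2072: Fri/Mon  2073: Sat/Wed  2074: Sun/Thu  2075: Mon/Fri  2076: Wed/Sat  2077: Thu/Mon  2078: Fri/Tue  2079: Sat/Wed  2080: Mon/Thu  2081: Tue/Sat  2082: Wed/Sun  …(25 more)…  2108: Sun/Wed  2109: Mon/Fri  2110: Tue/Sat  2111: Wed/Sun  2112: Fri/Mon  2113: Sat/Wed  2114: Sun/Thu  2115: Mon/Fri  2116: Wed/Sat  2117: Thu/Mon  2118: Fri/Tue  2119: Sat/Wed  2120: Mon/Thu  2121: Tue/Sat
Both conditions hold in: no year — 0.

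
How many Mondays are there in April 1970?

April 1970 has 30 days and begins on Wednesday.
The first Monday is April 6.
Mondays fall on 6, 13, 20, 27 — that's 4.

4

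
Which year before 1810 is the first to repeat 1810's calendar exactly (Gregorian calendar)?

Two years share a calendar iff Jan 1 falls on the same weekday and both are leap or both are common. 1810: Jan 1 is Monday, common year.
1809: Jan 1 Sunday, common
1808: Jan 1 Friday, leap
1807: Jan 1 Thursday, common
1806: Jan 1 Wednesday, common
1805: Jan 1 Tuesday, common
1804: Jan 1 Sunday, leap
1803: Jan 1 Saturday, common
1802: Jan 1 Friday, common
1801: Jan 1 Thursday, common
1800: Jan 1 Wednesday, common
1799: Jan 1 Tuesday, common
1798: Jan 1 Monday, common
1798 matches on both conditions.

1798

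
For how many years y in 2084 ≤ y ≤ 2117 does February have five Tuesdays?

February has 28 days (29 in leap years); it has five Tuesdays when Tuesday falls among the first (month-length − 28) days — i.e. when February 1 is Tuesday in a leap year (never in a common year).
February 1 by year: 2084:Tue✓ 2085:Thu 2086:Fri 2087:Sat 2088:Sun 2089:Tue 2090:Wed 2091:Thu 2092:Fri 2093:Sun 2094:Mon 2095:Tue 2096:Wed 2097:Fri 2098:Sat …(4 more)… 2103:Thu 2104:Fri 2105:Sun 2106:Mon 2107:Tue 2108:Wed 2109:Fri 2110:Sat 2111:Sun 2112:Mon 2113:Wed 2114:Thu 2115:Fri 2116:Sat 2117:Mon
Years with five Tuesdays: 2084 → 1.

1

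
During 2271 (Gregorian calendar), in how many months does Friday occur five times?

A month of length L has five Fridays iff its first Friday is on day ≤ L−28 (so day 1–3 in a 31-day month, 1–2 in a 30-day month, day 1 in a leap February).
Checking each month of 2271: Jan starts Sun (31d); Feb starts Wed (28d); Mar starts Wed (31d) ✓; Apr starts Sat (30d); May starts Mon (31d); Jun starts Thu (30d) ✓; Jul starts Sat (31d); Aug starts Tue (31d); Sep starts Fri (30d) ✓; Oct starts Sun (31d); Nov starts Wed (30d); Dec starts Fri (31d) ✓.
Five-Friday months: March, June, September, December → 4.

4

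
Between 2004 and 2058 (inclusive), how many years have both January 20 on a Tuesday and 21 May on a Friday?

Check each year's weekday for January 20 and 21 May:
  2004: Tue/Fri ✓  2005: Thu/Sat  2006: Fri/Sun  2007: Sat/Mon  2008: Sun/Wed  2009: Tue/Thu  2010: Wed/Fri  2011: Thu/Sat  2012: Fri/Mon  2013: Sun/Tue  2014: Mon/Wed  2015: Tue/Thu  2016: Wed/Sat  2017: Fri/Sun  …(27 more)…  2045: Fri/Sun  2046: Sat/Mon  2047: Sun/Tue  2048: Mon/Thu  2049: Wed/Fri  2050: Thu/Sat  2051: Fri/Sun  2052: Sat/Tue  2053: Mon/Wed  2054: Tue/Thu  2055: Wed/Fri  2056: Thu/Sun  2057: Sat/Mon  2058: Sun/Tue
Both conditions hold in: 2004, 2032 — 2.

2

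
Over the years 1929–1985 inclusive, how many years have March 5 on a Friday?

Track March 5's weekday year by year (advancing +1, or +2 across a Feb 29):
  1929: Tue  1930: Wed (+1)  1931: Thu (+1)  1932: Sat (+2)  1933: Sun (+1)
  1934: Mon (+1)  1935: Tue (+1)  1936: Thu (+2)  1937: Fri (+1) ✓  1938: Sat (+1)
  1939: Sun (+1)  1940: Tue (+2)  1941: Wed (+1)  1942: Thu (+1)  … (29 more years) …
  1972: Sun (+2)  1973: Mon (+1)  1974: Tue (+1)  1975: Wed (+1)  1976: Fri (+2) ✓
  1977: Sat (+1)  1978: Sun (+1)  1979: Mon (+1)  1980: Wed (+2)  1981: Thu (+1)
  1982: Fri (+1) ✓  1983: Sat (+1)  1984: Mon (+2)  1985: Tue (+1)
Friday years: 1937, 1943, 1948, 1954, 1965, 1971, 1976, 1982 — 8 in total.

8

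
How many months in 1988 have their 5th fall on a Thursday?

1

Check the 5th of each month of 1988: Jan 5: Tue, Feb 5: Fri, Mar 5: Sat, Apr 5: Tue, May 5: Thu, Jun 5: Sun, Jul 5: Tue, Aug 5: Fri, Sep 5: Mon, Oct 5: Wed, Nov 5: Sat, Dec 5: Mon.
Thursday occurs in May — 1 month.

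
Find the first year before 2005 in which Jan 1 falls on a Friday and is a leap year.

Jan 1 advances by 2 weekdays after a leap year and by 1 after a common year.
2005: Jan 1 is Saturday.
2004: Thursday (leap)
2003: Wednesday
2002: Tuesday
2001: Monday
2000: Saturday (leap)
1999: Friday
1998: Thursday
1997: Wednesday
1996: Monday (leap)
1995: Sunday
1994: Saturday
1993: Friday
1992: Wednesday (leap)
1991: Tuesday
1990: Monday
1989: Sunday
1988: Friday (leap)
1988 begins on a Friday and is a leap year.

1988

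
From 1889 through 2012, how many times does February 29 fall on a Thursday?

Leap years in 1889–2012: 30 of them.
Feb 29 weekday advances by 5 (mod 7) from one leap year to the next four years later (or differs when a century non-leap intervenes).
Leap-day weekdays: 1892:Mon 1896:Sat 1904:Mon 1908:Sat 1912:Thu✓ 1916:Tue 1920:Sun 1924:Fri 1928:Wed 1932:Mon 1936:Sat 1940:Thu✓ 1944:Tue …(4 more)… 1964:Sat 1968:Thu✓ 1972:Tue 1976:Sun 1980:Fri 1984:Wed 1988:Mon 1992:Sat 1996:Thu✓ 2000:Tue 2004:Sun 2008:Fri 2012:Wed
Thursday: 1912, 1940, 1968, 1996 → 4.

4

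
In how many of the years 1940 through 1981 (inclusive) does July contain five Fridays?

July has 31 days; it has five Fridays when Friday falls among the first (month-length − 28) days — i.e. when July 1 is one of Friday/Thursday/Wednesday.
July 1 by year: 1940:Mon 1941:Tue 1942:Wed✓ 1943:Thu✓ 1944:Sat 1945:Sun 1946:Mon 1947:Tue 1948:Thu✓ 1949:Fri✓ 1950:Sat 1951:Sun 1952:Tue 1953:Wed✓ 1954:Thu✓ …(12 more)… 1967:Sat 1968:Mon 1969:Tue 1970:Wed✓ 1971:Thu✓ 1972:Sat 1973:Sun 1974:Mon 1975:Tue 1976:Thu✓ 1977:Fri✓ 1978:Sat 1979:Sun 1980:Tue 1981:Wed✓
Years with five Fridays: 1942, 1943, 1948, 1949, 1953, 1954, 1955, 1959, 1960, 1964, 1965, 1966, 1970, 1971, 1976, 1977, 1981 → 17.

17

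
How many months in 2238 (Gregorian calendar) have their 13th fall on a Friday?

Check the 13th of each month of 2238: Jan 13: Sat, Feb 13: Tue, Mar 13: Tue, Apr 13: Fri, May 13: Sun, Jun 13: Wed, Jul 13: Fri, Aug 13: Mon, Sep 13: Thu, Oct 13: Sat, Nov 13: Tue, Dec 13: Thu.
Friday occurs in April, July — 2 months.

2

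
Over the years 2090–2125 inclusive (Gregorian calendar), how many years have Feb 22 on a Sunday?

5

Track Feb 22's weekday year by year (advancing +1, or +2 across a Feb 29):
  2090: Wed  2091: Thu (+1)  2092: Fri (+1)  2093: Sun (+2) ✓  2094: Mon (+1)
  2095: Tue (+1)  2096: Wed (+1)  2097: Fri (+2)  2098: Sat (+1)  2099: Sun (+1) ✓
  2100: Mon (+1)  2101: Tue (+1)  2102: Wed (+1)  2103: Thu (+1)  … (8 more years) …
  2112: Mon (+1)  2113: Wed (+2)  2114: Thu (+1)  2115: Fri (+1)  2116: Sat (+1)
  2117: Mon (+2)  2118: Tue (+1)  2119: Wed (+1)  2120: Thu (+1)  2121: Sat (+2)
  2122: Sun (+1) ✓  2123: Mon (+1)  2124: Tue (+1)  2125: Thu (+2)
Sunday years: 2093, 2099, 2105, 2111, 2122 — 5 in total.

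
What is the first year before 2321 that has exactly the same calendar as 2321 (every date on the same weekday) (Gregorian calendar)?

Two years share a calendar iff Jan 1 falls on the same weekday and both are leap or both are common. 2321: Jan 1 is Saturday, common year.
2320: Jan 1 Thursday, leap
2319: Jan 1 Wednesday, common
2318: Jan 1 Tuesday, common
2317: Jan 1 Monday, common
2316: Jan 1 Saturday, leap
2315: Jan 1 Friday, common
2314: Jan 1 Thursday, common
2313: Jan 1 Wednesday, common
2312: Jan 1 Monday, leap
2311: Jan 1 Sunday, common
2310: Jan 1 Saturday, common
2310 matches on both conditions.

2310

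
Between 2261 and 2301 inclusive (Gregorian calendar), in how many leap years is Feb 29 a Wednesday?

Leap years in 2261–2301: 9 of them.
Feb 29 weekday advances by 5 (mod 7) from one leap year to the next four years later (or differs when a century non-leap intervenes).
Leap-day weekdays: 2264:Mon 2268:Sat 2272:Thu 2276:Tue 2280:Sun 2284:Fri 2288:Wed✓ 2292:Mon 2296:Sat
Wednesday: 2288 → 1.

1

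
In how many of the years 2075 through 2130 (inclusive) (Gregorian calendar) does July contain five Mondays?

July has 31 days; it has five Mondays when Monday falls among the first (month-length − 28) days — i.e. when July 1 is one of Monday/Sunday/Saturday.
July 1 by year: 2075:Mon✓ 2076:Wed 2077:Thu 2078:Fri 2079:Sat✓ 2080:Mon✓ 2081:Tue 2082:Wed 2083:Thu 2084:Sat✓ 2085:Sun✓ 2086:Mon✓ 2087:Tue 2088:Thu 2089:Fri …(26 more)… 2116:Wed 2117:Thu 2118:Fri 2119:Sat✓ 2120:Mon✓ 2121:Tue 2122:Wed 2123:Thu 2124:Sat✓ 2125:Sun✓ 2126:Mon✓ 2127:Tue 2128:Thu 2129:Fri 2130:Sat✓
Years with five Mondays: 2075, 2079, 2080, 2084, 2085, 2086, 2090, 2091, 2096, 2097, 2102, 2103, 2108, 2109, 2113, 2114, 2115, 2119, 2120, 2124, 2125, 2126, 2130 → 23.

23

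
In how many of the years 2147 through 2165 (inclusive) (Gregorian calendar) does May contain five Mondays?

May has 31 days; it has five Mondays when Monday falls among the first (month-length − 28) days — i.e. when May 1 is one of Monday/Sunday/Saturday.
May 1 by year: 2147:Mon✓ 2148:Wed 2149:Thu 2150:Fri 2151:Sat✓ 2152:Mon✓ 2153:Tue 2154:Wed 2155:Thu 2156:Sat✓ 2157:Sun✓ 2158:Mon✓ 2159:Tue 2160:Thu 2161:Fri 2162:Sat✓ 2163:Sun✓ 2164:Tue 2165:Wed
Years with five Mondays: 2147, 2151, 2152, 2156, 2157, 2158, 2162, 2163 → 8.

8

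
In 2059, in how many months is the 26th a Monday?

Check the 26th of each month of 2059: Jan 26: Sun, Feb 26: Wed, Mar 26: Wed, Apr 26: Sat, May 26: Mon, Jun 26: Thu, Jul 26: Sat, Aug 26: Tue, Sep 26: Fri, Oct 26: Sun, Nov 26: Wed, Dec 26: Fri.
Monday occurs in May — 1 month.

1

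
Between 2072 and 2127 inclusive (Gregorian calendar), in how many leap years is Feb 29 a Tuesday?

Leap years in 2072–2127: 13 of them.
Feb 29 weekday advances by 5 (mod 7) from one leap year to the next four years later (or differs when a century non-leap intervenes).
Leap-day weekdays: 2072:Mon 2076:Sat 2080:Thu 2084:Tue✓ 2088:Sun 2092:Fri 2096:Wed 2104:Fri 2108:Wed 2112:Mon 2116:Sat 2120:Thu 2124:Tue✓
Tuesday: 2084, 2124 → 2.

2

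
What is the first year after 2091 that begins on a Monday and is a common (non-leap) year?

Jan 1 advances by 2 weekdays after a leap year and by 1 after a common year.
2091: Jan 1 is Monday.
2092: Tuesday (leap)
2093: Thursday
2094: Friday
2095: Saturday
2096: Sunday (leap)
2097: Tuesday
2098: Wednesday
2099: Thursday
2100: Friday
2101: Saturday
2102: Sunday
2103: Monday
2103 begins on a Monday and is a common year.

2103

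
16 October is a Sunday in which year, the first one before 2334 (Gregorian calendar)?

2332

From one year to the next, a fixed date's weekday advances by 1, or by 2 when a Feb 29 lies between the two dates.
2334: October 16 is Tuesday.
2333: Monday (−1)
2332: Sunday (−1)
16 October falls on a Sunday in 2332.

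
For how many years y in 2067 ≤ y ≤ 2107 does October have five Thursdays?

17

October has 31 days; it has five Thursdays when Thursday falls among the first (month-length − 28) days — i.e. when October 1 is one of Thursday/Wednesday/Tuesday.
October 1 by year: 2067:Sat 2068:Mon 2069:Tue✓ 2070:Wed✓ 2071:Thu✓ 2072:Sat 2073:Sun 2074:Mon 2075:Tue✓ 2076:Thu✓ 2077:Fri 2078:Sat 2079:Sun 2080:Tue✓ 2081:Wed✓ …(11 more)… 2093:Thu✓ 2094:Fri 2095:Sat 2096:Mon 2097:Tue✓ 2098:Wed✓ 2099:Thu✓ 2100:Fri 2101:Sat 2102:Sun 2103:Mon 2104:Wed✓ 2105:Thu✓ 2106:Fri 2107:Sat
Years with five Thursdays: 2069, 2070, 2071, 2075, 2076, 2080, 2081, 2082, 2086, 2087, 2092, 2093, 2097, 2098, 2099, 2104, 2105 → 17.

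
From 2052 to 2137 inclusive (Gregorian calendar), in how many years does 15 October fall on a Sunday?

11

Track 15 October's weekday year by year (advancing +1, or +2 across a Feb 29):
  2052: Tue  2053: Wed (+1)  2054: Thu (+1)  2055: Fri (+1)  2056: Sun (+2) ✓
  2057: Mon (+1)  2058: Tue (+1)  2059: Wed (+1)  2060: Fri (+2)  2061: Sat (+1)
  2062: Sun (+1) ✓  2063: Mon (+1)  2064: Wed (+2)  2065: Thu (+1)  … (58 more years) …
  2124: Sun (+2) ✓  2125: Mon (+1)  2126: Tue (+1)  2127: Wed (+1)  2128: Fri (+2)
  2129: Sat (+1)  2130: Sun (+1) ✓  2131: Mon (+1)  2132: Wed (+2)  2133: Thu (+1)
  2134: Fri (+1)  2135: Sat (+1)  2136: Mon (+2)  2137: Tue (+1)
Sunday years: 2056, 2062, 2073, 2079, 2084, 2090, 2102, 2113, 2119, 2124, 2130 — 11 in total.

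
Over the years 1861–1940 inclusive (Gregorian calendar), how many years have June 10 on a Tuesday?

Track June 10's weekday year by year (advancing +1, or +2 across a Feb 29):
  1861: Mon  1862: Tue (+1) ✓  1863: Wed (+1)  1864: Fri (+2)  1865: Sat (+1)
  1866: Sun (+1)  1867: Mon (+1)  1868: Wed (+2)  1869: Thu (+1)  1870: Fri (+1)
  1871: Sat (+1)  1872: Mon (+2)  1873: Tue (+1) ✓  1874: Wed (+1)  … (52 more years) …
  1927: Fri (+1)  1928: Sun (+2)  1929: Mon (+1)  1930: Tue (+1) ✓  1931: Wed (+1)
  1932: Fri (+2)  1933: Sat (+1)  1934: Sun (+1)  1935: Mon (+1)  1936: Wed (+2)
  1937: Thu (+1)  1938: Fri (+1)  1939: Sat (+1)  1940: Mon (+2)
Tuesday years: 1862, 1873, 1879, 1884, 1890, 1902, 1913, 1919, 1924, 1930 — 10 in total.

10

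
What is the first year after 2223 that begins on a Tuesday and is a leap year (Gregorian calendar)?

Jan 1 advances by 2 weekdays after a leap year and by 1 after a common year.
2223: Jan 1 is Wednesday.
2224: Thursday (leap)
2225: Saturday
2226: Sunday
2227: Monday
2228: Tuesday (leap)
2228 begins on a Tuesday and is a leap year.

2228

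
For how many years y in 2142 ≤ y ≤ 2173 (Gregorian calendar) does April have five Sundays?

9

April has 30 days; it has five Sundays when Sunday falls among the first (month-length − 28) days — i.e. when April 1 is one of Sunday/Saturday.
April 1 by year: 2142:Sun✓ 2143:Mon 2144:Wed 2145:Thu 2146:Fri 2147:Sat✓ 2148:Mon 2149:Tue 2150:Wed 2151:Thu 2152:Sat✓ 2153:Sun✓ 2154:Mon 2155:Tue 2156:Thu 2157:Fri 2158:Sat✓ 2159:Sun✓ 2160:Tue 2161:Wed 2162:Thu 2163:Fri 2164:Sun✓ 2165:Mon 2166:Tue 2167:Wed 2168:Fri 2169:Sat✓ 2170:Sun✓ 2171:Mon 2172:Wed 2173:Thu
Years with five Sundays: 2142, 2147, 2152, 2153, 2158, 2159, 2164, 2169, 2170 → 9.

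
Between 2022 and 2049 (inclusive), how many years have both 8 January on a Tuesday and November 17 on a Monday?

Check each year's weekday for 8 January and November 17:
  2022: Sat/Thu  2023: Sun/Fri  2024: Mon/Sun  2025: Wed/Mon  2026: Thu/Tue  2027: Fri/Wed  2028: Sat/Fri  2029: Mon/Sat  2030: Tue/Sun  2031: Wed/Mon  2032: Thu/Wed  2033: Sat/Thu  2034: Sun/Fri  2035: Mon/Sat  2036: Tue/Mon ✓  2037: Thu/Tue  2038: Fri/Wed  2039: Sat/Thu  2040: Sun/Sat  2041: Tue/Sun  2042: Wed/Mon  2043: Thu/Tue  2044: Fri/Thu  2045: Sun/Fri  2046: Mon/Sat  2047: Tue/Sun  2048: Wed/Tue  2049: Fri/Wed
Both conditions hold in: 2036 — 1.

1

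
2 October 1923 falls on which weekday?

January 1, 1923 is a Monday.
October 2 is day 275 of the year, i.e. 274 days after Jan 1.
274 mod 7 = 1, so advance 1 weekday from Monday: Tuesday.

Tuesday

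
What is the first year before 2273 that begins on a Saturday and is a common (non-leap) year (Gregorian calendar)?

Jan 1 advances by 2 weekdays after a leap year and by 1 after a common year.
2273: Jan 1 is Wednesday.
2272: Monday (leap)
2271: Sunday
2270: Saturday
2270 begins on a Saturday and is a common year.

2270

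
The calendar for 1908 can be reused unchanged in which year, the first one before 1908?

Two years share a calendar iff Jan 1 falls on the same weekday and both are leap or both are common. 1908: Jan 1 is Wednesday, leap year.
1907: Jan 1 Tuesday, common
1906: Jan 1 Monday, common
1905: Jan 1 Sunday, common
1904: Jan 1 Friday, leap
1903: Jan 1 Thursday, common
1902: Jan 1 Wednesday, common
1901: Jan 1 Tuesday, common
1900: Jan 1 Monday, common
1899: Jan 1 Sunday, common
1898: Jan 1 Saturday, common
1897: Jan 1 Friday, common
1896: Jan 1 Wednesday, leap
1896 matches on both conditions.

1896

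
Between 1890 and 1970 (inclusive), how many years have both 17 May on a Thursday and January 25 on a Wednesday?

2

Check each year's weekday for 17 May and January 25:
  1890: Sat/Sat  1891: Sun/Sun  1892: Tue/Mon  1893: Wed/Wed  1894: Thu/Thu  1895: Fri/Fri  1896: Sun/Sat  1897: Mon/Mon  1898: Tue/Tue  1899: Wed/Wed  1900: Thu/Thu  1901: Fri/Fri  1902: Sat/Sat  1903: Sun/Sun  …(53 more)…  1957: Fri/Fri  1958: Sat/Sat  1959: Sun/Sun  1960: Tue/Mon  1961: Wed/Wed  1962: Thu/Thu  1963: Fri/Fri  1964: Sun/Sat  1965: Mon/Mon  1966: Tue/Tue  1967: Wed/Wed  1968: Fri/Thu  1969: Sat/Sat  1970: Sun/Sun
Both conditions hold in: 1928, 1956 — 2.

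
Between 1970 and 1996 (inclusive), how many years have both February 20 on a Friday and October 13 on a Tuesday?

Check each year's weekday for February 20 and October 13:
  1970: Fri/Tue ✓  1971: Sat/Wed  1972: Sun/Fri  1973: Tue/Sat  1974: Wed/Sun  1975: Thu/Mon  1976: Fri/Wed  1977: Sun/Thu  1978: Mon/Fri  1979: Tue/Sat  1980: Wed/Mon  1981: Fri/Tue ✓  1982: Sat/Wed  1983: Sun/Thu  1984: Mon/Sat  1985: Wed/Sun  1986: Thu/Mon  1987: Fri/Tue ✓  1988: Sat/Thu  1989: Mon/Fri  1990: Tue/Sat  1991: Wed/Sun  1992: Thu/Tue  1993: Sat/Wed  1994: Sun/Thu  1995: Mon/Fri  1996: Tue/Sun
Both conditions hold in: 1970, 1981, 1987 — 3.

3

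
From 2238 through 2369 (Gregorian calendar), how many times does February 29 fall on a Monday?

5

Leap years in 2238–2369: 32 of them.
Feb 29 weekday advances by 5 (mod 7) from one leap year to the next four years later (or differs when a century non-leap intervenes).
Leap-day weekdays: 2240:Sat 2244:Thu 2248:Tue 2252:Sun 2256:Fri 2260:Wed 2264:Mon✓ 2268:Sat 2272:Thu 2276:Tue 2280:Sun 2284:Fri 2288:Wed …(6 more)… 2320:Sun 2324:Fri 2328:Wed 2332:Mon✓ 2336:Sat 2340:Thu 2344:Tue 2348:Sun 2352:Fri 2356:Wed 2360:Mon✓ 2364:Sat 2368:Thu
Monday: 2264, 2292, 2304, 2332, 2360 → 5.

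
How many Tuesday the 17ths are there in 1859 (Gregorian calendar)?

Check the 17th of each month of 1859: Jan 17: Mon, Feb 17: Thu, Mar 17: Thu, Apr 17: Sun, May 17: Tue, Jun 17: Fri, Jul 17: Sun, Aug 17: Wed, Sep 17: Sat, Oct 17: Mon, Nov 17: Thu, Dec 17: Sat.
Tuesday occurs in May — 1 month.

1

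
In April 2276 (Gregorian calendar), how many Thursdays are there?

4

April 2276 has 30 days and begins on Saturday.
The first Thursday is April 6.
Thursdays fall on 6, 13, 20, 27 — that's 4.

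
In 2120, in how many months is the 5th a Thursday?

Check the 5th of each month of 2120: Jan 5: Fri, Feb 5: Mon, Mar 5: Tue, Apr 5: Fri, May 5: Sun, Jun 5: Wed, Jul 5: Fri, Aug 5: Mon, Sep 5: Thu, Oct 5: Sat, Nov 5: Tue, Dec 5: Thu.
Thursday occurs in September, December — 2 months.

2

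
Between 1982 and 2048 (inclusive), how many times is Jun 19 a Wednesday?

10

Track Jun 19's weekday year by year (advancing +1, or +2 across a Feb 29):
  1982: Sat  1983: Sun (+1)  1984: Tue (+2)  1985: Wed (+1) ✓  1986: Thu (+1)
  1987: Fri (+1)  1988: Sun (+2)  1989: Mon (+1)  1990: Tue (+1)  1991: Wed (+1) ✓
  1992: Fri (+2)  1993: Sat (+1)  1994: Sun (+1)  1995: Mon (+1)  … (39 more years) …
  2035: Tue (+1)  2036: Thu (+2)  2037: Fri (+1)  2038: Sat (+1)  2039: Sun (+1)
  2040: Tue (+2)  2041: Wed (+1) ✓  2042: Thu (+1)  2043: Fri (+1)  2044: Sun (+2)
  2045: Mon (+1)  2046: Tue (+1)  2047: Wed (+1) ✓  2048: Fri (+2)
Wednesday years: 1985, 1991, 1996, 2002, 2013, 2019, 2024, 2030, 2041, 2047 — 10 in total.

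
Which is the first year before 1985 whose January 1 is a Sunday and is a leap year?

Jan 1 advances by 2 weekdays after a leap year and by 1 after a common year.
1985: Jan 1 is Tuesday.
1984: Sunday (leap)
1984 begins on a Sunday and is a leap year.

1984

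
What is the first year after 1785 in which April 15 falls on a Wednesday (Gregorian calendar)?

1789

From one year to the next, a fixed date's weekday advances by 1, or by 2 when a Feb 29 lies between the two dates.
1785: April 15 is Friday.
1786: Saturday (+1)
1787: Sunday (+1)
1788: Tuesday (+2)
1789: Wednesday (+1)
April 15 falls on a Wednesday in 1789.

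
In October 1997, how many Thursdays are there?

October 1997 has 31 days and begins on Wednesday.
The first Thursday is October 2.
Thursdays fall on 2, 9, 16, 23, 30 — that's 5.

5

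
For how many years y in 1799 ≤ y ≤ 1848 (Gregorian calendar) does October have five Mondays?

20

October has 31 days; it has five Mondays when Monday falls among the first (month-length − 28) days — i.e. when October 1 is one of Monday/Sunday/Saturday.
October 1 by year: 1799:Tue 1800:Wed 1801:Thu 1802:Fri 1803:Sat✓ 1804:Mon✓ 1805:Tue 1806:Wed 1807:Thu 1808:Sat✓ 1809:Sun✓ 1810:Mon✓ 1811:Tue 1812:Thu 1813:Fri …(20 more)… 1834:Wed 1835:Thu 1836:Sat✓ 1837:Sun✓ 1838:Mon✓ 1839:Tue 1840:Thu 1841:Fri 1842:Sat✓ 1843:Sun✓ 1844:Tue 1845:Wed 1846:Thu 1847:Fri 1848:Sun✓
Years with five Mondays: 1803, 1804, 1808, 1809, 1810, 1814, 1815, 1820, 1821, 1825, 1826, 1827, 1831, 1832, 1836, 1837, 1838, 1842, 1843, 1848 → 20.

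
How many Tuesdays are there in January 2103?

January 2103 has 31 days and begins on Monday.
The first Tuesday is January 2.
Tuesdays fall on 2, 9, 16, 23, 30 — that's 5.

5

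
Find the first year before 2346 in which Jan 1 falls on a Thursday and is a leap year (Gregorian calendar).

2320

Jan 1 advances by 2 weekdays after a leap year and by 1 after a common year.
2346: Jan 1 is Tuesday.
2345: Monday
2344: Saturday (leap)
2343: Friday
2342: Thursday
2341: Wednesday
2340: Monday (leap)
2339: Sunday
2338: Saturday
2337: Friday
2336: Wednesday (leap)
2335: Tuesday
2334: Monday
2333: Sunday
2332: Friday (leap)
2331: Thursday
2330: Wednesday
2329: Tuesday
2328: Sunday (leap)
2327: Saturday
2326: Friday
2325: Thursday
2324: Tuesday (leap)
2323: Monday
2322: Sunday
2321: Saturday
2320: Thursday (leap)
2320 begins on a Thursday and is a leap year.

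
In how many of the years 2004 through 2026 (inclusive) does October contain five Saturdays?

11

October has 31 days; it has five Saturdays when Saturday falls among the first (month-length − 28) days — i.e. when October 1 is one of Saturday/Friday/Thursday.
October 1 by year: 2004:Fri✓ 2005:Sat✓ 2006:Sun 2007:Mon 2008:Wed 2009:Thu✓ 2010:Fri✓ 2011:Sat✓ 2012:Mon 2013:Tue 2014:Wed 2015:Thu✓ 2016:Sat✓ 2017:Sun 2018:Mon 2019:Tue 2020:Thu✓ 2021:Fri✓ 2022:Sat✓ 2023:Sun 2024:Tue 2025:Wed 2026:Thu✓
Years with five Saturdays: 2004, 2005, 2009, 2010, 2011, 2015, 2016, 2020, 2021, 2022, 2026 → 11.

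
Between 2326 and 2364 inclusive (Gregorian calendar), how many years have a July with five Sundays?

July has 31 days; it has five Sundays when Sunday falls among the first (month-length − 28) days — i.e. when July 1 is one of Sunday/Saturday/Friday.
July 1 by year: 2326:Thu 2327:Fri✓ 2328:Sun✓ 2329:Mon 2330:Tue 2331:Wed 2332:Fri✓ 2333:Sat✓ 2334:Sun✓ 2335:Mon 2336:Wed 2337:Thu 2338:Fri✓ 2339:Sat✓ 2340:Mon …(9 more)… 2350:Sat✓ 2351:Sun✓ 2352:Tue 2353:Wed 2354:Thu 2355:Fri✓ 2356:Sun✓ 2357:Mon 2358:Tue 2359:Wed 2360:Fri✓ 2361:Sat✓ 2362:Sun✓ 2363:Mon 2364:Wed
Years with five Sundays: 2327, 2328, 2332, 2333, 2334, 2338, 2339, 2344, 2345, 2349, 2350, 2351, 2355, 2356, 2360, 2361, 2362 → 17.

17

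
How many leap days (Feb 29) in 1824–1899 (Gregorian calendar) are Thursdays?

Leap years in 1824–1899: 19 of them.
Feb 29 weekday advances by 5 (mod 7) from one leap year to the next four years later (or differs when a century non-leap intervenes).
Leap-day weekdays: 1824:Sun 1828:Fri 1832:Wed 1836:Mon 1840:Sat 1844:Thu✓ 1848:Tue 1852:Sun 1856:Fri 1860:Wed 1864:Mon 1868:Sat 1872:Thu✓ 1876:Tue 1880:Sun 1884:Fri 1888:Wed 1892:Mon 1896:Sat
Thursday: 1844, 1872 → 2.

2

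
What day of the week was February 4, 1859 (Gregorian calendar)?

January 1, 1859 is a Saturday.
February 4 is day 35 of the year, i.e. 34 days after Jan 1.
34 mod 7 = 6, so advance 6 weekdays from Saturday: Friday.

Friday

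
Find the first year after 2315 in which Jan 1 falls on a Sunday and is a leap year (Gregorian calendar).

2328

Jan 1 advances by 2 weekdays after a leap year and by 1 after a common year.
2315: Jan 1 is Friday.
2316: Saturday (leap)
2317: Monday
2318: Tuesday
2319: Wednesday
2320: Thursday (leap)
2321: Saturday
2322: Sunday
2323: Monday
2324: Tuesday (leap)
2325: Thursday
2326: Friday
2327: Saturday
2328: Sunday (leap)
2328 begins on a Sunday and is a leap year.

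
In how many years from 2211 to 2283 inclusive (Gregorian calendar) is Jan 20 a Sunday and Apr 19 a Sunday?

Check each year's weekday for Jan 20 and Apr 19:
  2211: Sun/Fri  2212: Mon/Sun  2213: Wed/Mon  2214: Thu/Tue  2215: Fri/Wed  2216: Sat/Fri  2217: Mon/Sat  2218: Tue/Sun  2219: Wed/Mon  2220: Thu/Wed  2221: Sat/Thu  2222: Sun/Fri  2223: Mon/Sat  2224: Tue/Mon  …(45 more)…  2270: Thu/Tue  2271: Fri/Wed  2272: Sat/Fri  2273: Mon/Sat  2274: Tue/Sun  2275: Wed/Mon  2276: Thu/Wed  2277: Sat/Thu  2278: Sun/Fri  2279: Mon/Sat  2280: Tue/Mon  2281: Thu/Tue  2282: Fri/Wed  2283: Sat/Thu
Both conditions hold in: no year — 0.

0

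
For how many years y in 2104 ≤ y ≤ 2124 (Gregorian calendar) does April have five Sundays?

April has 30 days; it has five Sundays when Sunday falls among the first (month-length − 28) days — i.e. when April 1 is one of Sunday/Saturday.
April 1 by year: 2104:Tue 2105:Wed 2106:Thu 2107:Fri 2108:Sun✓ 2109:Mon 2110:Tue 2111:Wed 2112:Fri 2113:Sat✓ 2114:Sun✓ 2115:Mon 2116:Wed 2117:Thu 2118:Fri 2119:Sat✓ 2120:Mon 2121:Tue 2122:Wed 2123:Thu 2124:Sat✓
Years with five Sundays: 2108, 2113, 2114, 2119, 2124 → 5.

5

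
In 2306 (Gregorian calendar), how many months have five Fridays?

A month of length L has five Fridays iff its first Friday is on day ≤ L−28 (so day 1–3 in a 31-day month, 1–2 in a 30-day month, day 1 in a leap February).
Checking each month of 2306: Jan starts Mon (31d); Feb starts Thu (28d); Mar starts Thu (31d) ✓; Apr starts Sun (30d); May starts Tue (31d); Jun starts Fri (30d) ✓; Jul starts Sun (31d); Aug starts Wed (31d) ✓; Sep starts Sat (30d); Oct starts Mon (31d); Nov starts Thu (30d) ✓; Dec starts Sat (31d).
Five-Friday months: March, June, August, November → 4.

4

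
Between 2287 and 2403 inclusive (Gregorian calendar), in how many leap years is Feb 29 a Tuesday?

4

Leap years in 2287–2403: 28 of them.
Feb 29 weekday advances by 5 (mod 7) from one leap year to the next four years later (or differs when a century non-leap intervenes).
Leap-day weekdays: 2288:Wed 2292:Mon 2296:Sat 2304:Mon 2308:Sat 2312:Thu 2316:Tue✓ 2320:Sun 2324:Fri 2328:Wed 2332:Mon 2336:Sat 2340:Thu 2344:Tue✓ 2348:Sun 2352:Fri 2356:Wed 2360:Mon 2364:Sat 2368:Thu 2372:Tue✓ 2376:Sun 2380:Fri 2384:Wed 2388:Mon 2392:Sat 2396:Thu 2400:Tue✓
Tuesday: 2316, 2344, 2372, 2400 → 4.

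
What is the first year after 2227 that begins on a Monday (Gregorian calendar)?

Jan 1 advances by 2 weekdays after a leap year and by 1 after a common year.
2227: Jan 1 is Monday.
2228: Tuesday (leap)
2229: Thursday
2230: Friday
2231: Saturday
2232: Sunday (leap)
2233: Tuesday
2234: Wednesday
2235: Thursday
2236: Friday (leap)
2237: Sunday
2238: Monday
2238 begins on a Monday

2238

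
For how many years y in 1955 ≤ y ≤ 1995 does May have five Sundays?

18

May has 31 days; it has five Sundays when Sunday falls among the first (month-length − 28) days — i.e. when May 1 is one of Sunday/Saturday/Friday.
May 1 by year: 1955:Sun✓ 1956:Tue 1957:Wed 1958:Thu 1959:Fri✓ 1960:Sun✓ 1961:Mon 1962:Tue 1963:Wed 1964:Fri✓ 1965:Sat✓ 1966:Sun✓ 1967:Mon 1968:Wed 1969:Thu …(11 more)… 1981:Fri✓ 1982:Sat✓ 1983:Sun✓ 1984:Tue 1985:Wed 1986:Thu 1987:Fri✓ 1988:Sun✓ 1989:Mon 1990:Tue 1991:Wed 1992:Fri✓ 1993:Sat✓ 1994:Sun✓ 1995:Mon
Years with five Sundays: 1955, 1959, 1960, 1964, 1965, 1966, 1970, 1971, 1976, 1977, 1981, 1982, 1983, 1987, 1988, 1992, 1993, 1994 → 18.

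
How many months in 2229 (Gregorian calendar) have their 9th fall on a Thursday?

Check the 9th of each month of 2229: Jan 9: Fri, Feb 9: Mon, Mar 9: Mon, Apr 9: Thu, May 9: Sat, Jun 9: Tue, Jul 9: Thu, Aug 9: Sun, Sep 9: Wed, Oct 9: Fri, Nov 9: Mon, Dec 9: Wed.
Thursday occurs in April, July — 2 months.

2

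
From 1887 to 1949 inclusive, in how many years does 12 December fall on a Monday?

Track 12 December's weekday year by year (advancing +1, or +2 across a Feb 29):
  1887: Mon ✓  1888: Wed (+2)  1889: Thu (+1)  1890: Fri (+1)  1891: Sat (+1)
  1892: Mon (+2) ✓  1893: Tue (+1)  1894: Wed (+1)  1895: Thu (+1)  1896: Sat (+2)
  1897: Sun (+1)  1898: Mon (+1) ✓  1899: Tue (+1)  1900: Wed (+1)  … (35 more years) …
  1936: Sat (+2)  1937: Sun (+1)  1938: Mon (+1) ✓  1939: Tue (+1)  1940: Thu (+2)
  1941: Fri (+1)  1942: Sat (+1)  1943: Sun (+1)  1944: Tue (+2)  1945: Wed (+1)
  1946: Thu (+1)  1947: Fri (+1)  1948: Sun (+2)  1949: Mon (+1) ✓
Monday years: 1887, 1892, 1898, 1904, 1910, 1921, 1927, 1932, 1938, 1949 — 10 in total.

10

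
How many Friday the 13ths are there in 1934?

Check the 13th of each month of 1934: Jan 13: Sat, Feb 13: Tue, Mar 13: Tue, Apr 13: Fri, May 13: Sun, Jun 13: Wed, Jul 13: Fri, Aug 13: Mon, Sep 13: Thu, Oct 13: Sat, Nov 13: Tue, Dec 13: Thu.
Friday occurs in April, July — 2 months.

2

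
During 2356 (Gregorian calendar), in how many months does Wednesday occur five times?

A month of length L has five Wednesdays iff its first Wednesday is on day ≤ L−28 (so day 1–3 in a 31-day month, 1–2 in a 30-day month, day 1 in a leap February).
Checking each month of 2356: Jan starts Sun (31d); Feb starts Wed (29d) ✓; Mar starts Thu (31d); Apr starts Sun (30d); May starts Tue (31d) ✓; Jun starts Fri (30d); Jul starts Sun (31d); Aug starts Wed (31d) ✓; Sep starts Sat (30d); Oct starts Mon (31d) ✓; Nov starts Thu (30d); Dec starts Sat (31d).
Five-Wednesday months: February, May, August, October → 4.

4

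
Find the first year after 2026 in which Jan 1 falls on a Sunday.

2034

Jan 1 advances by 2 weekdays after a leap year and by 1 after a common year.
2026: Jan 1 is Thursday.
2027: Friday
2028: Saturday (leap)
2029: Monday
2030: Tuesday
2031: Wednesday
2032: Thursday (leap)
2033: Saturday
2034: Sunday
2034 begins on a Sunday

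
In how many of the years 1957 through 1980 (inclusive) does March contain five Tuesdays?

9

March has 31 days; it has five Tuesdays when Tuesday falls among the first (month-length − 28) days — i.e. when March 1 is one of Tuesday/Monday/Sunday.
March 1 by year: 1957:Fri 1958:Sat 1959:Sun✓ 1960:Tue✓ 1961:Wed 1962:Thu 1963:Fri 1964:Sun✓ 1965:Mon✓ 1966:Tue✓ 1967:Wed 1968:Fri 1969:Sat 1970:Sun✓ 1971:Mon✓ 1972:Wed 1973:Thu 1974:Fri 1975:Sat 1976:Mon✓ 1977:Tue✓ 1978:Wed 1979:Thu 1980:Sat
Years with five Tuesdays: 1959, 1960, 1964, 1965, 1966, 1970, 1971, 1976, 1977 → 9.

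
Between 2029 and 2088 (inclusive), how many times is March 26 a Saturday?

Track March 26's weekday year by year (advancing +1, or +2 across a Feb 29):
  2029: Mon  2030: Tue (+1)  2031: Wed (+1)  2032: Fri (+2)  2033: Sat (+1) ✓
  2034: Sun (+1)  2035: Mon (+1)  2036: Wed (+2)  2037: Thu (+1)  2038: Fri (+1)
  2039: Sat (+1) ✓  2040: Mon (+2)  2041: Tue (+1)  2042: Wed (+1)  … (32 more years) …
  2075: Tue (+1)  2076: Thu (+2)  2077: Fri (+1)  2078: Sat (+1) ✓  2079: Sun (+1)
  2080: Tue (+2)  2081: Wed (+1)  2082: Thu (+1)  2083: Fri (+1)  2084: Sun (+2)
  2085: Mon (+1)  2086: Tue (+1)  2087: Wed (+1)  2088: Fri (+2)
Saturday years: 2033, 2039, 2044, 2050, 2061, 2067, 2072, 2078 — 8 in total.

8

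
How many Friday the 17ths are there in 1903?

Check the 17th of each month of 1903: Jan 17: Sat, Feb 17: Tue, Mar 17: Tue, Apr 17: Fri, May 17: Sun, Jun 17: Wed, Jul 17: Fri, Aug 17: Mon, Sep 17: Thu, Oct 17: Sat, Nov 17: Tue, Dec 17: Thu.
Friday occurs in April, July — 2 months.

2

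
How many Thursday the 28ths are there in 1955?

Check the 28th of each month of 1955: Jan 28: Fri, Feb 28: Mon, Mar 28: Mon, Apr 28: Thu, May 28: Sat, Jun 28: Tue, Jul 28: Thu, Aug 28: Sun, Sep 28: Wed, Oct 28: Fri, Nov 28: Mon, Dec 28: Wed.
Thursday occurs in April, July — 2 months.

2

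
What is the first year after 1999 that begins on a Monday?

Jan 1 advances by 2 weekdays after a leap year and by 1 after a common year.
1999: Jan 1 is Friday.
2000: Saturday (leap)
2001: Monday
2001 begins on a Monday

2001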